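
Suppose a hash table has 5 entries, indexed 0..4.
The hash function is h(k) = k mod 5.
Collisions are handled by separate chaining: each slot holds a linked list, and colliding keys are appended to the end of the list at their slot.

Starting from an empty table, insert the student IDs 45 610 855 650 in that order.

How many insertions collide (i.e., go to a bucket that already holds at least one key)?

Insert 45: h=0, bucket 0 empty -> new chain.
Insert 610: h=0, bucket 0 nonempty -> append to chain.
Insert 855: h=0, bucket 0 nonempty -> append to chain.
Insert 650: h=0, bucket 0 nonempty -> append to chain.
Final buckets:
0: 45 -> 610 -> 855 -> 650
1: .
2: .
3: .
4: .

3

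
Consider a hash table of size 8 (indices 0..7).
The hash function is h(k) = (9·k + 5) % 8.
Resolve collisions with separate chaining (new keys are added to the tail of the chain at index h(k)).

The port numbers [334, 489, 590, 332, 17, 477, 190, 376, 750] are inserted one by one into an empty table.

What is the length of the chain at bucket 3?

4

Insert 334: h=3, bucket 3 empty → new chain.
Insert 489: h=6, bucket 6 empty → new chain.
Insert 590: h=3, bucket 3 nonempty → append to chain.
Insert 332: h=1, bucket 1 empty → new chain.
Insert 17: h=6, bucket 6 nonempty → append to chain.
Insert 477: h=2, bucket 2 empty → new chain.
Insert 190: h=3, bucket 3 nonempty → append to chain.
Insert 376: h=5, bucket 5 empty → new chain.
Insert 750: h=3, bucket 3 nonempty → append to chain.
Final buckets:
0: -
1: 332
2: 477
3: 334 -> 590 -> 190 -> 750
4: -
5: 376
6: 489 -> 17
7: -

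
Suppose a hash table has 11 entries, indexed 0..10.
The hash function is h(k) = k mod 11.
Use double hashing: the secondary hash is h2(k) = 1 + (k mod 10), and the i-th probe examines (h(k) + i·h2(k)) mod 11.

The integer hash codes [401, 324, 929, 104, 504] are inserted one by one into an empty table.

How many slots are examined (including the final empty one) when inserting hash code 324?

Insert 401: h=5, slot 5 empty => index 5.
Insert 324: h=5, h2=5, slot 5 occupied => index 10.
Insert 929: h=5, h2=10, slot 5 occupied => index 4.
Insert 104: h=5, h2=5, slots 5,10,4 occupied => index 9.
Insert 504: h=9, h2=5, slot 9 occupied => index 3.
Table: [_, _, _, 504, 929, 401, _, _, _, 104, 324]

2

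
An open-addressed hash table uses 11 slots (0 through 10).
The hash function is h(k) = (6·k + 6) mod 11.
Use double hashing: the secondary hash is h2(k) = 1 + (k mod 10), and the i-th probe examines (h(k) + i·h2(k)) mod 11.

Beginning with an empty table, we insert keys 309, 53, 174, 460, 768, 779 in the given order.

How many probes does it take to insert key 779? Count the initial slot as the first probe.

Insert 309: h=1, slot 1 empty -> index 1.
Insert 53: h=5, slot 5 empty -> index 5.
Insert 174: h=5, h2=5, slot 5 occupied -> index 10.
Insert 460: h=5, h2=1, slot 5 occupied -> index 6.
Insert 768: h=5, h2=9, slot 5 occupied -> index 3.
Insert 779: h=5, h2=10, slot 5 occupied -> index 4.
Table: [—, 309, —, 768, 779, 53, 460, —, —, —, 174]

2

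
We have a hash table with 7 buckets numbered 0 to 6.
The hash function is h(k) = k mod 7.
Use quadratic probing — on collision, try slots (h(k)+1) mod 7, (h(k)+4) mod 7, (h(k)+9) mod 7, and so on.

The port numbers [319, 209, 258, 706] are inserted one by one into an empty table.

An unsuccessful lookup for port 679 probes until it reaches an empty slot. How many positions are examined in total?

2

319: h=4 => slot 4
209: h=6 => slot 6
258: h=6, probe 6,0 => slot 0
706: h=6, probe 6,0,3 => slot 3
Table: [258, ., ., 706, 319, ., 209]
Lookup 679: h=0, probe 0,1 → slot 1 empty, not found.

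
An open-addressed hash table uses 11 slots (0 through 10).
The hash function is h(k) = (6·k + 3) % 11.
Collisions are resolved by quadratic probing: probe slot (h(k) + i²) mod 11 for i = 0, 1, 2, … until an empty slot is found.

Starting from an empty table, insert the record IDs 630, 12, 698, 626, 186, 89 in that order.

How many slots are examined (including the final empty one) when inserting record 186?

Insert 630: h=10, slot 10 empty → index 10.
Insert 12: h=9, slot 9 empty → index 9.
Insert 698: h=0, slot 0 empty → index 0.
Insert 626: h=8, slot 8 empty → index 8.
Insert 186: h=8, slots 8,9 occupied → index 1.
Insert 89: h=9, slots 9,10 occupied → index 2.
Table: [698, 186, 89, _, _, _, _, _, 626, 12, 630]

3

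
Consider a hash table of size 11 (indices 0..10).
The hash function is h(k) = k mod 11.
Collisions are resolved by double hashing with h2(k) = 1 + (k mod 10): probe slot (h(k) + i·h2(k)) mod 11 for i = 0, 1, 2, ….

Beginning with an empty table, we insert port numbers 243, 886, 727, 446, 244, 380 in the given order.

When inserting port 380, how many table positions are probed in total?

3

Insert 243: h=1, slot 1 empty => index 1.
Insert 886: h=6, slot 6 empty => index 6.
Insert 727: h=1, h2=8, slot 1 occupied => index 9.
Insert 446: h=6, h2=7, slot 6 occupied => index 2.
Insert 244: h=2, h2=5, slot 2 occupied => index 7.
Insert 380: h=6, h2=1, slots 6,7 occupied => index 8.
Table: [∅, 243, 446, ∅, ∅, ∅, 886, 244, 380, 727, ∅]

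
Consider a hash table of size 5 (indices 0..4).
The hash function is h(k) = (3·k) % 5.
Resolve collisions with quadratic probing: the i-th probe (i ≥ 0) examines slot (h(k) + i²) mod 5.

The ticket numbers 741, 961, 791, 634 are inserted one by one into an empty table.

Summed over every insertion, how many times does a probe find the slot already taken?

5

741 hashes to 3; slot 3 is free → place at 3.
961 hashes to 3; 3 taken → place at 4.
791 hashes to 3; 3,4 taken → place at 2.
634 hashes to 2; 2,3 taken → place at 1.
Table: [—, 634, 791, 741, 961]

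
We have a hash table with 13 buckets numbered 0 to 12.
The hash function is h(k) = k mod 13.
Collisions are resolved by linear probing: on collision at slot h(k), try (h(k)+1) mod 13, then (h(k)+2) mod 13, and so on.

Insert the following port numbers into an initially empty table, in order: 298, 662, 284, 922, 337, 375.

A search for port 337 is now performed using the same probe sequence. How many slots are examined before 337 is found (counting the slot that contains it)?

4

298: h=12 -> slot 12
662: h=12, probe 12,0 -> slot 0
284: h=11 -> slot 11
922: h=12, probe 12,0,1 -> slot 1
337: h=12, probe 12,0,1,2 -> slot 2
375: h=11, probe 11,12,0,1,2,3 -> slot 3
Table: [662, 922, 337, 375, -, -, -, -, -, -, -, 284, 298]
Lookup 337: h=12, probe 12,0,1,2 → found at 2.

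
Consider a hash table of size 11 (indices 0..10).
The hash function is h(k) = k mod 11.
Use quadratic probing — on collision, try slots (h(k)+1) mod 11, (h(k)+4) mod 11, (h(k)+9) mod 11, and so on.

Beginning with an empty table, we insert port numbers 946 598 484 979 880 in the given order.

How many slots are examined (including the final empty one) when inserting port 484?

Insert 946: h=0, slot 0 empty => index 0.
Insert 598: h=4, slot 4 empty => index 4.
Insert 484: h=0, slot 0 occupied => index 1.
Insert 979: h=0, slots 0,1,4 occupied => index 9.
Insert 880: h=0, slots 0,1,4,9 occupied => index 5.
Table: [946, 484, ∅, ∅, 598, 880, ∅, ∅, ∅, 979, ∅]

2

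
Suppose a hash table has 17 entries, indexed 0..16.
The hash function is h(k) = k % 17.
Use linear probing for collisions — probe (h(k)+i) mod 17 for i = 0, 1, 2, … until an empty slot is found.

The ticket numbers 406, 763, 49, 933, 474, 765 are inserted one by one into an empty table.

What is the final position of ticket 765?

3

406 hashes to 15; slot 15 is free -> place at 15.
763 hashes to 15; 15 taken -> place at 16.
49 hashes to 15; 15,16 taken -> place at 0.
933 hashes to 15; 15,16,0 taken -> place at 1.
474 hashes to 15; 15,16,0,1 taken -> place at 2.
765 hashes to 0; 0,1,2 taken -> place at 3.
Table: [49, 933, 474, 765, _, _, _, _, _, _, _, _, _, _, _, 406, 763]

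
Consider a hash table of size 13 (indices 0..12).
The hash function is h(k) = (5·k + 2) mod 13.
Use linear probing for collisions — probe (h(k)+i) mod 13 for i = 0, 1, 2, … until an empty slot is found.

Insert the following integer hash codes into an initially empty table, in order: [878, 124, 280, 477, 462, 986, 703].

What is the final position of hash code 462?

Insert 878: h=11, slot 11 empty -> index 11.
Insert 124: h=11, slot 11 occupied -> index 12.
Insert 280: h=11, slots 11,12 occupied -> index 0.
Insert 477: h=8, slot 8 empty -> index 8.
Insert 462: h=11, slots 11,12,0 occupied -> index 1.
Insert 986: h=5, slot 5 empty -> index 5.
Insert 703: h=7, slot 7 empty -> index 7.
Table: [280, 462, ∅, ∅, ∅, 986, ∅, 703, 477, ∅, ∅, 878, 124]

1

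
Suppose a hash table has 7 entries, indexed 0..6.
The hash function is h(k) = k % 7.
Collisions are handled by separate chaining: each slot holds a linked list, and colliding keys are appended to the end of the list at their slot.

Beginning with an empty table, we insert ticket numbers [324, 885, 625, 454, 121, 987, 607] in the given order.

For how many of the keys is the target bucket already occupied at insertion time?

2

324 → bucket 2
885 → bucket 3
625 → bucket 2 (collision)
454 → bucket 6
121 → bucket 2 (collision)
987 → bucket 0
607 → bucket 5
Final buckets:
0: 987
1: _
2: 324 -> 625 -> 121
3: 885
4: _
5: 607
6: 454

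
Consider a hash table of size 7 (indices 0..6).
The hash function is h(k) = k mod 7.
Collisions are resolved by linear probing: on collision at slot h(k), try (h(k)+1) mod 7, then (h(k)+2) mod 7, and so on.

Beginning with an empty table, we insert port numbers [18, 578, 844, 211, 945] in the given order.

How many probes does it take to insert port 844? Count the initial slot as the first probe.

3

Insert 18: h=4, slot 4 empty -> index 4.
Insert 578: h=4, slot 4 occupied -> index 5.
Insert 844: h=4, slots 4,5 occupied -> index 6.
Insert 211: h=1, slot 1 empty -> index 1.
Insert 945: h=0, slot 0 empty -> index 0.
Table: [945, 211, _, _, 18, 578, 844]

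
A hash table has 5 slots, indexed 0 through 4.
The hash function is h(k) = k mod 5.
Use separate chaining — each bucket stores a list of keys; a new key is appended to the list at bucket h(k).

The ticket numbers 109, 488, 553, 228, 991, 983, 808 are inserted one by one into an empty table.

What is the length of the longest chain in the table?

5

109 -> bucket 4
488 -> bucket 3
553 -> bucket 3 (collision)
228 -> bucket 3 (collision)
991 -> bucket 1
983 -> bucket 3 (collision)
808 -> bucket 3 (collision)
Final buckets:
0: ∅
1: 991
2: ∅
3: 488 -> 553 -> 228 -> 983 -> 808
4: 109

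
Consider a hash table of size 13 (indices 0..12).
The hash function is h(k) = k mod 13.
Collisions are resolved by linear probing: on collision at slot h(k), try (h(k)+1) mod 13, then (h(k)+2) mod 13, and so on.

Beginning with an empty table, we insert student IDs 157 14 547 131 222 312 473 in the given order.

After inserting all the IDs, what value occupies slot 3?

547

157 hashes to 1; slot 1 is free -> place at 1.
14 hashes to 1; 1 taken -> place at 2.
547 hashes to 1; 1,2 taken -> place at 3.
131 hashes to 1; 1,2,3 taken -> place at 4.
222 hashes to 1; 1,2,3,4 taken -> place at 5.
312 hashes to 0; slot 0 is free -> place at 0.
473 hashes to 5; 5 taken -> place at 6.
Table: [312, 157, 14, 547, 131, 222, 473, -, -, -, -, -, -]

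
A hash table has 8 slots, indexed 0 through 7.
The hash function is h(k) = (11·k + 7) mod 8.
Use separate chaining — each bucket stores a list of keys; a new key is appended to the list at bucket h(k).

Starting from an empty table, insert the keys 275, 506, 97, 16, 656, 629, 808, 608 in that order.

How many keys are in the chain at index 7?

Insert 275: h=0, bucket 0 empty -> new chain.
Insert 506: h=5, bucket 5 empty -> new chain.
Insert 97: h=2, bucket 2 empty -> new chain.
Insert 16: h=7, bucket 7 empty -> new chain.
Insert 656: h=7, bucket 7 nonempty -> append to chain.
Insert 629: h=6, bucket 6 empty -> new chain.
Insert 808: h=7, bucket 7 nonempty -> append to chain.
Insert 608: h=7, bucket 7 nonempty -> append to chain.
Final buckets:
0: 275
1: .
2: 97
3: .
4: .
5: 506
6: 629
7: 16 -> 656 -> 808 -> 608

4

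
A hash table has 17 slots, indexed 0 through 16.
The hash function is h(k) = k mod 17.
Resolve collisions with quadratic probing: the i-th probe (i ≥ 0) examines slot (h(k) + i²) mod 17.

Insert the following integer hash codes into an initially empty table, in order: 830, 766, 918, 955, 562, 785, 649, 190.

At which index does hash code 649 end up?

7

830: h=14 -> slot 14
766: h=1 -> slot 1
918: h=0 -> slot 0
955: h=3 -> slot 3
562: h=1, probe 1,2 -> slot 2
785: h=3, probe 3,4 -> slot 4
649: h=3, probe 3,4,7 -> slot 7
190: h=3, probe 3,4,7,12 -> slot 12
Table: [918, 766, 562, 955, 785, ∅, ∅, 649, ∅, ∅, ∅, ∅, 190, ∅, 830, ∅, ∅]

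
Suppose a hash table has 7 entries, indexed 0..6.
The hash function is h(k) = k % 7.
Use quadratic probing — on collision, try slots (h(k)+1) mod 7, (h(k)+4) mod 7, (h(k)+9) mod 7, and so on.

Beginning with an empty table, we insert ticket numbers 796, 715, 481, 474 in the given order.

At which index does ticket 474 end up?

796: h=5 => slot 5
715: h=1 => slot 1
481: h=5, probe 5,6 => slot 6
474: h=5, probe 5,6,2 => slot 2
Table: [∅, 715, 474, ∅, ∅, 796, 481]

2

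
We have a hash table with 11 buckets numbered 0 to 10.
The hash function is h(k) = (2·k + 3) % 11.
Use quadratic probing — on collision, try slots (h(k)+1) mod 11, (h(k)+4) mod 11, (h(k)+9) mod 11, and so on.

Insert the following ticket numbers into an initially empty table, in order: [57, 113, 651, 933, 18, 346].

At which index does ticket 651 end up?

8

57: h=7 → slot 7
113: h=9 → slot 9
651: h=7, probe 7,8 → slot 8
933: h=10 → slot 10
18: h=6 → slot 6
346: h=2 → slot 2
Table: [., ., 346, ., ., ., 18, 57, 651, 113, 933]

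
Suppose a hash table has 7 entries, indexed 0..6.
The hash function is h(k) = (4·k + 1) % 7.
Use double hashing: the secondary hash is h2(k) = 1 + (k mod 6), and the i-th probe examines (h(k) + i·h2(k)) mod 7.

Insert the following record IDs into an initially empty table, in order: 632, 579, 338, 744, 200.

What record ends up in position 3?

Insert 632: h=2, slot 2 empty -> index 2.
Insert 579: h=0, slot 0 empty -> index 0.
Insert 338: h=2, h2=3, slot 2 occupied -> index 5.
Insert 744: h=2, h2=1, slot 2 occupied -> index 3.
Insert 200: h=3, h2=3, slot 3 occupied -> index 6.
Table: [579, -, 632, 744, -, 338, 200]

744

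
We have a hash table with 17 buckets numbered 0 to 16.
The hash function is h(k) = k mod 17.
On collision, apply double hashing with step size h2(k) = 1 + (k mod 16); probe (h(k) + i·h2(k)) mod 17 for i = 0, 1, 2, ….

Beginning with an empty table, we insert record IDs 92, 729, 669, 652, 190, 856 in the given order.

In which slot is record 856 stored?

92 hashes to 7; slot 7 is free => place at 7.
729 hashes to 15; slot 15 is free => place at 15.
669 hashes to 6; slot 6 is free => place at 6.
652 hashes to 6, h2=13; 6 taken => place at 2.
190 hashes to 3; slot 3 is free => place at 3.
856 hashes to 6, h2=9; 6,15,7 taken => place at 16.
Table: [_, _, 652, 190, _, _, 669, 92, _, _, _, _, _, _, _, 729, 856]

16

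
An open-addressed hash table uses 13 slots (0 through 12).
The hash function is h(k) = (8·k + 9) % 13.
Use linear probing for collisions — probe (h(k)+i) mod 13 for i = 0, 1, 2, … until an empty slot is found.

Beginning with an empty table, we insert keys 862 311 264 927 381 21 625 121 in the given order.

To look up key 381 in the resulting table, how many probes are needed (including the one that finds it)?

Insert 862: h=2, slot 2 empty -> index 2.
Insert 311: h=1, slot 1 empty -> index 1.
Insert 264: h=2, slot 2 occupied -> index 3.
Insert 927: h=2, slots 2,3 occupied -> index 4.
Insert 381: h=2, slots 2,3,4 occupied -> index 5.
Insert 21: h=8, slot 8 empty -> index 8.
Insert 625: h=4, slots 4,5 occupied -> index 6.
Insert 121: h=2, slots 2,3,4,5,6 occupied -> index 7.
Table: [—, 311, 862, 264, 927, 381, 625, 121, 21, —, —, —, —]
Lookup 381: h=2, probe 2,3,4,5 → found at 5.

4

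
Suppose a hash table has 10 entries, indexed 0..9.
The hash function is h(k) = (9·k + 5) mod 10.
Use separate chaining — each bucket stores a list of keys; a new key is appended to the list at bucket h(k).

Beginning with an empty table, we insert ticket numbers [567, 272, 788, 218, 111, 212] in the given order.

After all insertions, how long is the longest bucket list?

Insert 567: h=8, bucket 8 empty -> new chain.
Insert 272: h=3, bucket 3 empty -> new chain.
Insert 788: h=7, bucket 7 empty -> new chain.
Insert 218: h=7, bucket 7 nonempty -> append to chain.
Insert 111: h=4, bucket 4 empty -> new chain.
Insert 212: h=3, bucket 3 nonempty -> append to chain.
Final buckets:
0: ∅
1: ∅
2: ∅
3: 272 -> 212
4: 111
5: ∅
6: ∅
7: 788 -> 218
8: 567
9: ∅

2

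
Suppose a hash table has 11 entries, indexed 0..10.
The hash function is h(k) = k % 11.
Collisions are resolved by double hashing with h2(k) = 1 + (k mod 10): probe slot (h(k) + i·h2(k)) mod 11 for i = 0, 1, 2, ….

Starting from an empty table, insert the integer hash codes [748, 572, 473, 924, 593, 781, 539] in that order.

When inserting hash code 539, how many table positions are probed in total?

748 hashes to 0; slot 0 is free -> place at 0.
572 hashes to 0, h2=3; 0 taken -> place at 3.
473 hashes to 0, h2=4; 0 taken -> place at 4.
924 hashes to 0, h2=5; 0 taken -> place at 5.
593 hashes to 10; slot 10 is free -> place at 10.
781 hashes to 0, h2=2; 0 taken -> place at 2.
539 hashes to 0, h2=10; 0,10 taken -> place at 9.
Table: [748, -, 781, 572, 473, 924, -, -, -, 539, 593]

3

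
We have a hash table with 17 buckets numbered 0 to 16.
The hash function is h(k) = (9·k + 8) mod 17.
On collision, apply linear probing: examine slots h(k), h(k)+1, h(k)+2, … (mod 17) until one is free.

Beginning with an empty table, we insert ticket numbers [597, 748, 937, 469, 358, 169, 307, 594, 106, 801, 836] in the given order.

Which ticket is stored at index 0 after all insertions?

597: h=9 -> slot 9
748: h=8 -> slot 8
937: h=9, probe 9,10 -> slot 10
469: h=13 -> slot 13
358: h=0 -> slot 0
169: h=16 -> slot 16
307: h=0, probe 0,1 -> slot 1
594: h=16, probe 16,0,1,2 -> slot 2
106: h=10, probe 10,11 -> slot 11
801: h=9, probe 9,10,11,12 -> slot 12
836: h=1, probe 1,2,3 -> slot 3
Table: [358, 307, 594, 836, -, -, -, -, 748, 597, 937, 106, 801, 469, -, -, 169]

358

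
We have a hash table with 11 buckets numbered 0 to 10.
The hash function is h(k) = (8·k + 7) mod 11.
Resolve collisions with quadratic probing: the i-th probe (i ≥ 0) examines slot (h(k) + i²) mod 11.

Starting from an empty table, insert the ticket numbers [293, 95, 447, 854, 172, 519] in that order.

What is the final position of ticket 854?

293: h=8 -> slot 8
95: h=8, probe 8,9 -> slot 9
447: h=8, probe 8,9,1 -> slot 1
854: h=8, probe 8,9,1,6 -> slot 6
172: h=8, probe 8,9,1,6,2 -> slot 2
519: h=1, probe 1,2,5 -> slot 5
Table: [., 447, 172, ., ., 519, 854, ., 293, 95, .]

6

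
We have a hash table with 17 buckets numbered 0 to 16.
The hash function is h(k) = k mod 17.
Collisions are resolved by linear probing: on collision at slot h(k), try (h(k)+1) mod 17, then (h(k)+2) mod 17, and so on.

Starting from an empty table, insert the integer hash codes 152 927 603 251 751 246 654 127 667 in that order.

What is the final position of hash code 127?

12

Insert 152: h=16, slot 16 empty -> index 16.
Insert 927: h=9, slot 9 empty -> index 9.
Insert 603: h=8, slot 8 empty -> index 8.
Insert 251: h=13, slot 13 empty -> index 13.
Insert 751: h=3, slot 3 empty -> index 3.
Insert 246: h=8, slots 8,9 occupied -> index 10.
Insert 654: h=8, slots 8,9,10 occupied -> index 11.
Insert 127: h=8, slots 8,9,10,11 occupied -> index 12.
Insert 667: h=4, slot 4 empty -> index 4.
Table: [—, —, —, 751, 667, —, —, —, 603, 927, 246, 654, 127, 251, —, —, 152]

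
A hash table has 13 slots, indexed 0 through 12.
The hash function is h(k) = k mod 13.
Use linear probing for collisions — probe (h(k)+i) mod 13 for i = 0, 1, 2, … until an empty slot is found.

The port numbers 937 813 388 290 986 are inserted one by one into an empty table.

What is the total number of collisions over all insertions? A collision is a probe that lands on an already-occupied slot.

937 hashes to 1; slot 1 is free -> place at 1.
813 hashes to 7; slot 7 is free -> place at 7.
388 hashes to 11; slot 11 is free -> place at 11.
290 hashes to 4; slot 4 is free -> place at 4.
986 hashes to 11; 11 taken -> place at 12.
Table: [., 937, ., ., 290, ., ., 813, ., ., ., 388, 986]

1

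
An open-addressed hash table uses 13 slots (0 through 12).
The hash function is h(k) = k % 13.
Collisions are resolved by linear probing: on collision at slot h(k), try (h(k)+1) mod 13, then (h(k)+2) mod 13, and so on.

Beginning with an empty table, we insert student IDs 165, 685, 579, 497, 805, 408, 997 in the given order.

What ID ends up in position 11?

165 hashes to 9; slot 9 is free -> place at 9.
685 hashes to 9; 9 taken -> place at 10.
579 hashes to 7; slot 7 is free -> place at 7.
497 hashes to 3; slot 3 is free -> place at 3.
805 hashes to 12; slot 12 is free -> place at 12.
408 hashes to 5; slot 5 is free -> place at 5.
997 hashes to 9; 9,10 taken -> place at 11.
Table: [_, _, _, 497, _, 408, _, 579, _, 165, 685, 997, 805]

997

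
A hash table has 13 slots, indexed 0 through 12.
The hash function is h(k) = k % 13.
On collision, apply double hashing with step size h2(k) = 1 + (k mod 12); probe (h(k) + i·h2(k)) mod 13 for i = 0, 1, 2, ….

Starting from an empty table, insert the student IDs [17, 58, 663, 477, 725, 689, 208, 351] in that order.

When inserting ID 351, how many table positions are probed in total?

3

Insert 17: h=4, slot 4 empty → index 4.
Insert 58: h=6, slot 6 empty → index 6.
Insert 663: h=0, slot 0 empty → index 0.
Insert 477: h=9, slot 9 empty → index 9.
Insert 725: h=10, slot 10 empty → index 10.
Insert 689: h=0, h2=6, slots 0,6 occupied → index 12.
Insert 208: h=0, h2=5, slot 0 occupied → index 5.
Insert 351: h=0, h2=4, slots 0,4 occupied → index 8.
Table: [663, ∅, ∅, ∅, 17, 208, 58, ∅, 351, 477, 725, ∅, 689]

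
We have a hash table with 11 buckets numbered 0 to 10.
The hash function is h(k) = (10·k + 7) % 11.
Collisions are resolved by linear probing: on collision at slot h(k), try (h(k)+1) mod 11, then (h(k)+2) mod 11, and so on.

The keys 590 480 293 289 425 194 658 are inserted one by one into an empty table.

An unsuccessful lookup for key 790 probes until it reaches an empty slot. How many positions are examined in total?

2

590 hashes to 0; slot 0 is free → place at 0.
480 hashes to 0; 0 taken → place at 1.
293 hashes to 0; 0,1 taken → place at 2.
289 hashes to 4; slot 4 is free → place at 4.
425 hashes to 0; 0,1,2 taken → place at 3.
194 hashes to 0; 0,1,2,3,4 taken → place at 5.
658 hashes to 9; slot 9 is free → place at 9.
Table: [590, 480, 293, 425, 289, 194, —, —, —, 658, —]
Lookup 790: h=9, probe 9,10 → slot 10 empty, not found.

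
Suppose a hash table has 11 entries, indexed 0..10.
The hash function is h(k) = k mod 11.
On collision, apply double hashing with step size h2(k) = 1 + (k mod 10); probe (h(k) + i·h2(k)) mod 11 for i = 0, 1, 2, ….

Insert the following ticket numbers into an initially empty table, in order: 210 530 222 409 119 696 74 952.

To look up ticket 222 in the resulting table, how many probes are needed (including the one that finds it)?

Insert 210: h=1, slot 1 empty => index 1.
Insert 530: h=2, slot 2 empty => index 2.
Insert 222: h=2, h2=3, slot 2 occupied => index 5.
Insert 409: h=2, h2=10, slots 2,1 occupied => index 0.
Insert 119: h=9, slot 9 empty => index 9.
Insert 696: h=3, slot 3 empty => index 3.
Insert 74: h=8, slot 8 empty => index 8.
Insert 952: h=6, slot 6 empty => index 6.
Table: [409, 210, 530, 696, ., 222, 952, ., 74, 119, .]
Lookup 222: h=2, h2=3, probe 2,5 → found at 5.

2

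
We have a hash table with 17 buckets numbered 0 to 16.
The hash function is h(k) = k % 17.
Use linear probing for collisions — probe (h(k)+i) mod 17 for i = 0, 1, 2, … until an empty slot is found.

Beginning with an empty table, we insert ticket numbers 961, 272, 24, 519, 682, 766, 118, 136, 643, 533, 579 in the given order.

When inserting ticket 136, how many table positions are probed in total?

4

961: h=9 → slot 9
272: h=0 → slot 0
24: h=7 → slot 7
519: h=9, probe 9,10 → slot 10
682: h=2 → slot 2
766: h=1 → slot 1
118: h=16 → slot 16
136: h=0, probe 0,1,2,3 → slot 3
643: h=14 → slot 14
533: h=6 → slot 6
579: h=1, probe 1,2,3,4 → slot 4
Table: [272, 766, 682, 136, 579, _, 533, 24, _, 961, 519, _, _, _, 643, _, 118]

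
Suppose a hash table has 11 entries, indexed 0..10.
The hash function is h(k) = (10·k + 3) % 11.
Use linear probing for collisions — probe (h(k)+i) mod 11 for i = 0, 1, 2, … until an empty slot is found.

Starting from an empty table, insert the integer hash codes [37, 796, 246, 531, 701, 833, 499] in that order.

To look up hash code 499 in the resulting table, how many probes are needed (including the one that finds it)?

37: h=10 => slot 10
796: h=10, probe 10,0 => slot 0
246: h=10, probe 10,0,1 => slot 1
531: h=0, probe 0,1,2 => slot 2
701: h=6 => slot 6
833: h=6, probe 6,7 => slot 7
499: h=10, probe 10,0,1,2,3 => slot 3
Table: [796, 246, 531, 499, ., ., 701, 833, ., ., 37]
Lookup 499: h=10, probe 10,0,1,2,3 → found at 3.

5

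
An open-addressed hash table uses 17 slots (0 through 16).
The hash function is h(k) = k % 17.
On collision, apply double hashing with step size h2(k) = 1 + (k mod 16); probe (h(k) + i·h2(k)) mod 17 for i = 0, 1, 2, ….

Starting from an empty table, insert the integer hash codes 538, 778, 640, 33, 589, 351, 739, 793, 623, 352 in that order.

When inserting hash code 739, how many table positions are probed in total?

Insert 538: h=11, slot 11 empty → index 11.
Insert 778: h=13, slot 13 empty → index 13.
Insert 640: h=11, h2=1, slot 11 occupied → index 12.
Insert 33: h=16, slot 16 empty → index 16.
Insert 589: h=11, h2=14, slot 11 occupied → index 8.
Insert 351: h=11, h2=16, slot 11 occupied → index 10.
Insert 739: h=8, h2=4, slots 8,12,16 occupied → index 3.
Insert 793: h=11, h2=10, slot 11 occupied → index 4.
Insert 623: h=11, h2=16, slots 11,10 occupied → index 9.
Insert 352: h=12, h2=1, slots 12,13 occupied → index 14.
Table: [., ., ., 739, 793, ., ., ., 589, 623, 351, 538, 640, 778, 352, ., 33]

4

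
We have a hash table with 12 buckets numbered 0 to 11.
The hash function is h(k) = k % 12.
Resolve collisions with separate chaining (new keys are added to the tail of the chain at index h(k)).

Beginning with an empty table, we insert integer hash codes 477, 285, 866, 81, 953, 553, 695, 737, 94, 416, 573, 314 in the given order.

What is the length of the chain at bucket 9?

4

Insert 477: h=9, bucket 9 empty -> new chain.
Insert 285: h=9, bucket 9 nonempty -> append to chain.
Insert 866: h=2, bucket 2 empty -> new chain.
Insert 81: h=9, bucket 9 nonempty -> append to chain.
Insert 953: h=5, bucket 5 empty -> new chain.
Insert 553: h=1, bucket 1 empty -> new chain.
Insert 695: h=11, bucket 11 empty -> new chain.
Insert 737: h=5, bucket 5 nonempty -> append to chain.
Insert 94: h=10, bucket 10 empty -> new chain.
Insert 416: h=8, bucket 8 empty -> new chain.
Insert 573: h=9, bucket 9 nonempty -> append to chain.
Insert 314: h=2, bucket 2 nonempty -> append to chain.
Final buckets:
0: ∅
1: 553
2: 866 -> 314
3: ∅
4: ∅
5: 953 -> 737
6: ∅
7: ∅
8: 416
9: 477 -> 285 -> 81 -> 573
10: 94
11: 695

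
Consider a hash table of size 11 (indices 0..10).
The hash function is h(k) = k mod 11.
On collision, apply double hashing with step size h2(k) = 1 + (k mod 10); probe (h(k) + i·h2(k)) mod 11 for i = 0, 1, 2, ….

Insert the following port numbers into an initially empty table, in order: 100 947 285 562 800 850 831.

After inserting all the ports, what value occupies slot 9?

100: h=1 -> slot 1
947: h=1, h2=8, probe 1,9 -> slot 9
285: h=10 -> slot 10
562: h=1, h2=3, probe 1,4 -> slot 4
800: h=8 -> slot 8
850: h=3 -> slot 3
831: h=6 -> slot 6
Table: [—, 100, —, 850, 562, —, 831, —, 800, 947, 285]

947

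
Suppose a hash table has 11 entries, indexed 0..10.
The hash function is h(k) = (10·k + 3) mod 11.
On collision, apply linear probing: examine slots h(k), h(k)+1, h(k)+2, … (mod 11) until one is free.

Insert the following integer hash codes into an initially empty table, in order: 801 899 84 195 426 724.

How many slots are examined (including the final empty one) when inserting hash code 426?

4

Insert 801: h=5, slot 5 empty -> index 5.
Insert 899: h=6, slot 6 empty -> index 6.
Insert 84: h=7, slot 7 empty -> index 7.
Insert 195: h=6, slots 6,7 occupied -> index 8.
Insert 426: h=6, slots 6,7,8 occupied -> index 9.
Insert 724: h=5, slots 5,6,7,8,9 occupied -> index 10.
Table: [., ., ., ., ., 801, 899, 84, 195, 426, 724]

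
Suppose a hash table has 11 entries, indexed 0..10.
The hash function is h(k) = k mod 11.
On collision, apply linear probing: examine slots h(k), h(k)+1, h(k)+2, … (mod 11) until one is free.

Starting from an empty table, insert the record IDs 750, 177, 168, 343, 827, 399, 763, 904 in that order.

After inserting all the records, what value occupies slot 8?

750 hashes to 2; slot 2 is free => place at 2.
177 hashes to 1; slot 1 is free => place at 1.
168 hashes to 3; slot 3 is free => place at 3.
343 hashes to 2; 2,3 taken => place at 4.
827 hashes to 2; 2,3,4 taken => place at 5.
399 hashes to 3; 3,4,5 taken => place at 6.
763 hashes to 4; 4,5,6 taken => place at 7.
904 hashes to 2; 2,3,4,5,6,7 taken => place at 8.
Table: [., 177, 750, 168, 343, 827, 399, 763, 904, ., .]

904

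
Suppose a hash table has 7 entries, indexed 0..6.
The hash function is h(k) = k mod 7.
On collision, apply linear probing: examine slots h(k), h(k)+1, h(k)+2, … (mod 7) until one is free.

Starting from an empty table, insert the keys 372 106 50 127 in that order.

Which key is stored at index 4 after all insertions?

372 hashes to 1; slot 1 is free => place at 1.
106 hashes to 1; 1 taken => place at 2.
50 hashes to 1; 1,2 taken => place at 3.
127 hashes to 1; 1,2,3 taken => place at 4.
Table: [-, 372, 106, 50, 127, -, -]

127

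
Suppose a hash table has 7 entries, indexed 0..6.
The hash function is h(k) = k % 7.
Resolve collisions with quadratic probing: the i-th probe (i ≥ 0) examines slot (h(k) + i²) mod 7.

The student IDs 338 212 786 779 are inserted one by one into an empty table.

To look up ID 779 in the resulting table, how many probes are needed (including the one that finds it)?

338 hashes to 2; slot 2 is free → place at 2.
212 hashes to 2; 2 taken → place at 3.
786 hashes to 2; 2,3 taken → place at 6.
779 hashes to 2; 2,3,6 taken → place at 4.
Table: [∅, ∅, 338, 212, 779, ∅, 786]
Lookup 779: h=2, probe 2,3,6,4 → found at 4.

4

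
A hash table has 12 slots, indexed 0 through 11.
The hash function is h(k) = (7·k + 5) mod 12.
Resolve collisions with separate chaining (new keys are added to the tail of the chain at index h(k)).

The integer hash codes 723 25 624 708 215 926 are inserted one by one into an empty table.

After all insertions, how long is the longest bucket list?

2

723 → bucket 2
25 → bucket 0
624 → bucket 5
708 → bucket 5 (collision)
215 → bucket 10
926 → bucket 7
Final buckets:
0: 25
1: -
2: 723
3: -
4: -
5: 624 -> 708
6: -
7: 926
8: -
9: -
10: 215
11: -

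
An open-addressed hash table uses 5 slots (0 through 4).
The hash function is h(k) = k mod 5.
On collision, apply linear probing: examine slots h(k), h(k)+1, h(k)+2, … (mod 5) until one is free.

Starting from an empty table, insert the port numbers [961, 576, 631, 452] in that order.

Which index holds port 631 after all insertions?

Insert 961: h=1, slot 1 empty => index 1.
Insert 576: h=1, slot 1 occupied => index 2.
Insert 631: h=1, slots 1,2 occupied => index 3.
Insert 452: h=2, slots 2,3 occupied => index 4.
Table: [_, 961, 576, 631, 452]

3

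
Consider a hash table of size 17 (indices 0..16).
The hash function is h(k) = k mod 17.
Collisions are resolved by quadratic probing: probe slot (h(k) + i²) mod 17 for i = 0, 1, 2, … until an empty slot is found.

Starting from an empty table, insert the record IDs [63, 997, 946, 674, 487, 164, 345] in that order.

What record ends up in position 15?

63 hashes to 12; slot 12 is free => place at 12.
997 hashes to 11; slot 11 is free => place at 11.
946 hashes to 11; 11,12 taken => place at 15.
674 hashes to 11; 11,12,15 taken => place at 3.
487 hashes to 11; 11,12,15,3 taken => place at 10.
164 hashes to 11; 11,12,15,3,10 taken => place at 2.
345 hashes to 5; slot 5 is free => place at 5.
Table: [., ., 164, 674, ., 345, ., ., ., ., 487, 997, 63, ., ., 946, .]

946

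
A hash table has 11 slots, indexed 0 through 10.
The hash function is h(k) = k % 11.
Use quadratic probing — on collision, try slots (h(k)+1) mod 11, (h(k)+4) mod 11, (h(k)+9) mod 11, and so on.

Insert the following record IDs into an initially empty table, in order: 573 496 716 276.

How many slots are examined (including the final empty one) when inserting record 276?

Insert 573: h=1, slot 1 empty → index 1.
Insert 496: h=1, slot 1 occupied → index 2.
Insert 716: h=1, slots 1,2 occupied → index 5.
Insert 276: h=1, slots 1,2,5 occupied → index 10.
Table: [-, 573, 496, -, -, 716, -, -, -, -, 276]

4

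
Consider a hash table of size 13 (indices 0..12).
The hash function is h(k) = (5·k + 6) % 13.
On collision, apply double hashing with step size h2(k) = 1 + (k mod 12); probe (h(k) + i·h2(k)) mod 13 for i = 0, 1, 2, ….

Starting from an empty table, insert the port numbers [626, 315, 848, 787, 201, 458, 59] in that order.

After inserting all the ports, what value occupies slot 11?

458

626 hashes to 3; slot 3 is free -> place at 3.
315 hashes to 8; slot 8 is free -> place at 8.
848 hashes to 8, h2=9; 8 taken -> place at 4.
787 hashes to 2; slot 2 is free -> place at 2.
201 hashes to 10; slot 10 is free -> place at 10.
458 hashes to 8, h2=3; 8 taken -> place at 11.
59 hashes to 2, h2=12; 2 taken -> place at 1.
Table: [_, 59, 787, 626, 848, _, _, _, 315, _, 201, 458, _]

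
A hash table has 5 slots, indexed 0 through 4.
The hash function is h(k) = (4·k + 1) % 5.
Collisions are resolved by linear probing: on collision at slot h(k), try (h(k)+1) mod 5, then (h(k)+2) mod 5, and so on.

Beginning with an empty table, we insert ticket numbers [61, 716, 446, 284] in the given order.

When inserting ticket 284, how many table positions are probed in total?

2

Insert 61: h=0, slot 0 empty → index 0.
Insert 716: h=0, slot 0 occupied → index 1.
Insert 446: h=0, slots 0,1 occupied → index 2.
Insert 284: h=2, slot 2 occupied → index 3.
Table: [61, 716, 446, 284, _]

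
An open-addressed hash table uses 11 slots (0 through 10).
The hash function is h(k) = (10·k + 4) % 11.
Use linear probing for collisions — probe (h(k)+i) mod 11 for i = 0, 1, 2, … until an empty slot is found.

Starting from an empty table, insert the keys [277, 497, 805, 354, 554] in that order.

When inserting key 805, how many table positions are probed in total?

Insert 277: h=2, slot 2 empty -> index 2.
Insert 497: h=2, slot 2 occupied -> index 3.
Insert 805: h=2, slots 2,3 occupied -> index 4.
Insert 354: h=2, slots 2,3,4 occupied -> index 5.
Insert 554: h=0, slot 0 empty -> index 0.
Table: [554, ., 277, 497, 805, 354, ., ., ., ., .]

3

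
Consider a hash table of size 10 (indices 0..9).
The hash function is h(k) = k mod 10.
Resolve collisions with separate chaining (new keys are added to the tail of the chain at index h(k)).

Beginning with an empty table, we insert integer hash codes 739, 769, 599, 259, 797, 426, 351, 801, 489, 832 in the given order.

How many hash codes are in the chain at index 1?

Insert 739: h=9, bucket 9 empty → new chain.
Insert 769: h=9, bucket 9 nonempty → append to chain.
Insert 599: h=9, bucket 9 nonempty → append to chain.
Insert 259: h=9, bucket 9 nonempty → append to chain.
Insert 797: h=7, bucket 7 empty → new chain.
Insert 426: h=6, bucket 6 empty → new chain.
Insert 351: h=1, bucket 1 empty → new chain.
Insert 801: h=1, bucket 1 nonempty → append to chain.
Insert 489: h=9, bucket 9 nonempty → append to chain.
Insert 832: h=2, bucket 2 empty → new chain.
Final buckets:
0: -
1: 351 -> 801
2: 832
3: -
4: -
5: -
6: 426
7: 797
8: -
9: 739 -> 769 -> 599 -> 259 -> 489

2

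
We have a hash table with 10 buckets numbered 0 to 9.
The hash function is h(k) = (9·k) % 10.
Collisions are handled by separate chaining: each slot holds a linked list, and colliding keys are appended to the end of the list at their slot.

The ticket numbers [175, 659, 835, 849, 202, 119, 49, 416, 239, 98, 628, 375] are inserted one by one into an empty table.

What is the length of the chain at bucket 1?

5

Insert 175: h=5, bucket 5 empty -> new chain.
Insert 659: h=1, bucket 1 empty -> new chain.
Insert 835: h=5, bucket 5 nonempty -> append to chain.
Insert 849: h=1, bucket 1 nonempty -> append to chain.
Insert 202: h=8, bucket 8 empty -> new chain.
Insert 119: h=1, bucket 1 nonempty -> append to chain.
Insert 49: h=1, bucket 1 nonempty -> append to chain.
Insert 416: h=4, bucket 4 empty -> new chain.
Insert 239: h=1, bucket 1 nonempty -> append to chain.
Insert 98: h=2, bucket 2 empty -> new chain.
Insert 628: h=2, bucket 2 nonempty -> append to chain.
Insert 375: h=5, bucket 5 nonempty -> append to chain.
Final buckets:
0: ∅
1: 659 -> 849 -> 119 -> 49 -> 239
2: 98 -> 628
3: ∅
4: 416
5: 175 -> 835 -> 375
6: ∅
7: ∅
8: 202
9: ∅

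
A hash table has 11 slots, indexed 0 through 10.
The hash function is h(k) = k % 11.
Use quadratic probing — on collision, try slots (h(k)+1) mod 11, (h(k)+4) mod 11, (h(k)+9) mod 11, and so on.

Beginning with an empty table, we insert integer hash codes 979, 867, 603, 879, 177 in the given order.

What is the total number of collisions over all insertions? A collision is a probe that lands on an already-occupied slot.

3

979 hashes to 0; slot 0 is free → place at 0.
867 hashes to 9; slot 9 is free → place at 9.
603 hashes to 9; 9 taken → place at 10.
879 hashes to 10; 10,0 taken → place at 3.
177 hashes to 1; slot 1 is free → place at 1.
Table: [979, 177, —, 879, —, —, —, —, —, 867, 603]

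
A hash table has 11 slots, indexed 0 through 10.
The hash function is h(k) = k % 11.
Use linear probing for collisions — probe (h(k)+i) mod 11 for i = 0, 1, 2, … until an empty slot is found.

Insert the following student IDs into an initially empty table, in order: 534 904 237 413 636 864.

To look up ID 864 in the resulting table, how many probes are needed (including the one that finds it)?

Insert 534: h=6, slot 6 empty → index 6.
Insert 904: h=2, slot 2 empty → index 2.
Insert 237: h=6, slot 6 occupied → index 7.
Insert 413: h=6, slots 6,7 occupied → index 8.
Insert 636: h=9, slot 9 empty → index 9.
Insert 864: h=6, slots 6,7,8,9 occupied → index 10.
Table: [-, -, 904, -, -, -, 534, 237, 413, 636, 864]
Lookup 864: h=6, probe 6,7,8,9,10 → found at 10.

5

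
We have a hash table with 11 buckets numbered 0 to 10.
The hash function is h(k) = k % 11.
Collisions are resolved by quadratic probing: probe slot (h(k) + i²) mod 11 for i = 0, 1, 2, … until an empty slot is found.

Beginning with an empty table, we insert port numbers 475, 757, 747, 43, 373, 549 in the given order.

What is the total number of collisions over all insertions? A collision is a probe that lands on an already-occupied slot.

475: h=2 -> slot 2
757: h=9 -> slot 9
747: h=10 -> slot 10
43: h=10, probe 10,0 -> slot 0
373: h=10, probe 10,0,3 -> slot 3
549: h=10, probe 10,0,3,8 -> slot 8
Table: [43, —, 475, 373, —, —, —, —, 549, 757, 747]

6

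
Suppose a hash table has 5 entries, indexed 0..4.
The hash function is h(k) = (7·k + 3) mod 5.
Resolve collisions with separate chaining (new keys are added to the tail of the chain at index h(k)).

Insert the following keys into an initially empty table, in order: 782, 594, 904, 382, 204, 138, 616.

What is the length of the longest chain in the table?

782 → bucket 2
594 → bucket 1
904 → bucket 1 (collision)
382 → bucket 2 (collision)
204 → bucket 1 (collision)
138 → bucket 4
616 → bucket 0
Final buckets:
0: 616
1: 594 -> 904 -> 204
2: 782 -> 382
3: .
4: 138

3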